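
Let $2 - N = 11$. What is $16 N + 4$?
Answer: $-140$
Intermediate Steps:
$N = -9$ ($N = 2 - 11 = -9$)
$16 N + 4 = 16 \left(-9\right) + 4 = -144 + 4 = -140$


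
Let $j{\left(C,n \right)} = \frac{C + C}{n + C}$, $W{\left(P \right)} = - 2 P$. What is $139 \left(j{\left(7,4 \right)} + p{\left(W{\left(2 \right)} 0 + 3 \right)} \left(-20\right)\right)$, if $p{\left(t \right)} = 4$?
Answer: $- \frac{120374}{11} \approx -10943.0$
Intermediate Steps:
$j{\left(C,n \right)} = \frac{2 C}{C + n}$
$139 \left(j{\left(7,4 \right)} + p{\left(W{\left(2 \right)} 0 + 3 \right)} \left(-20\right)\right) = 139 \left(2 \cdot 7 \frac{1}{7 + 4} + 4 \left(-20\right)\right) = 139 \left(2 \cdot 7 \cdot \frac{1}{11} - 80\right) = 139 \left(\frac{14}{11} - 80\right) = 139 \left(- \frac{866}{11}\right) = - \frac{120374}{11}$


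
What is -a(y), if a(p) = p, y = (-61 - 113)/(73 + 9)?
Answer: 87/41 ≈ 2.1220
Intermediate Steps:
y = -87/41 (y = -174/82 = -174*1/82 = -87/41 ≈ -2.1220)
-a(y) = -1*(-87/41) = 87/41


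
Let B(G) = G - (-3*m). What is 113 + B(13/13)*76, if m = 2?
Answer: 645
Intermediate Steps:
B(G) = 6 + G (B(G) = G - (-3*2) = G - (-6) = G - 1*(-6) = G + 6 = 6 + G)
113 + B(13/13)*76 = 113 + (6 + 13/13)*76 = 113 + (6 + 13*(1/13))*76 = 113 + (6 + 1)*76 = 113 + 7*76 = 113 + 532 = 645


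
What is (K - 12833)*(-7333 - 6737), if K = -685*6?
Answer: 238388010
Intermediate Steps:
K = -4110
(K - 12833)*(-7333 - 6737) = (-4110 - 12833)*(-7333 - 6737) = -16943*(-14070) = 238388010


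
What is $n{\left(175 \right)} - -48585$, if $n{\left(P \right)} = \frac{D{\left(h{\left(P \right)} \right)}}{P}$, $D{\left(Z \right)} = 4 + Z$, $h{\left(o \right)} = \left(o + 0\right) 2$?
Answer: $\frac{8502729}{175} \approx 48587.0$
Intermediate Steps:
$h{\left(o \right)} = 2 o$ ($h{\left(o \right)} = o 2 = 2 o$)
$n{\left(P \right)} = \frac{4 + 2 P}{P}$
$n{\left(175 \right)} - -48585 = \left(2 + \frac{4}{175}\right) - -48585 = \left(2 + 4 \cdot \frac{1}{175}\right) + 48585 = \left(2 + \frac{4}{175}\right) + 48585 = \frac{354}{175} + 48585 = \frac{8502729}{175}$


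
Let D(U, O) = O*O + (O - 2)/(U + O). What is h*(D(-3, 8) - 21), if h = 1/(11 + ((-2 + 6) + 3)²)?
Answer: 221/300 ≈ 0.73667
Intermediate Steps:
D(U, O) = O² + (-2 + O)/(O + U)
h = 1/60 (h = 1/(11 + (4 + 3)²) = 1/(11 + 7²) = 1/(11 + 49) = 1/60 ≈ 0.016667)
h*(D(-3, 8) - 21) = ((-2 + 8 + 8³ - 3*8²)/(8 - 3) - 21)/60 = ((-2 + 8 + 512 - 3*64)/5 - 21)/60 = ((-2 + 8 + 512 - 192)/5 - 21)/60 = ((⅕)*326 - 21)/60 = (326/5 - 21)/60 = (1/60)*(221/5) = 221/300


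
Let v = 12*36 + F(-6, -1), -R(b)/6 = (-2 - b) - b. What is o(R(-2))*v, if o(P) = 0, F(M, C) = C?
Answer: 0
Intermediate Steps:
R(b) = 12 + 12*b (R(b) = -6*((-2 - b) - b) = -6*(-2 - 2*b) = 12 + 12*b)
v = 431 (v = 12*36 - 1 = 432 - 1 = 431)
o(R(-2))*v = 0*431 = 0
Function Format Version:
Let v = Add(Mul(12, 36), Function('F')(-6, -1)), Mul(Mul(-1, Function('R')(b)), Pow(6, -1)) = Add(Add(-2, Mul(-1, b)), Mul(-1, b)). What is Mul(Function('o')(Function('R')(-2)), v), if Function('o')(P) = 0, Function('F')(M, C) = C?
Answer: 0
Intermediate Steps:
Function('R')(b) = Add(12, Mul(12, b)) (Function('R')(b) = Mul(-6, Add(Add(-2, Mul(-1, b)), Mul(-1, b))) = Mul(-6, Add(-2, Mul(-2, b))) = Add(12, Mul(12, b)))
v = 431 (v = Add(Mul(12, 36), -1) = Add(432, -1) = 431)
Mul(Function('o')(Function('R')(-2)), v) = Mul(0, 431) = 0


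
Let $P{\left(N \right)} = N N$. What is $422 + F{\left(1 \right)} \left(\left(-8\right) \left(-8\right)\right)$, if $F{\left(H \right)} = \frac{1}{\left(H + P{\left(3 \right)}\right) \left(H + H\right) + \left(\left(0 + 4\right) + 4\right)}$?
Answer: $\frac{2970}{7} \approx 424.29$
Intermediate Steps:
$P{\left(N \right)} = N^{2}$
$F{\left(H \right)} = \frac{1}{8 + 2 H \left(9 + H\right)}$ ($F{\left(H \right)} = \frac{1}{\left(H + 3^{2}\right) \left(H + H\right) + \left(\left(0 + 4\right) + 4\right)} = \frac{1}{\left(H + 9\right) 2 H + \left(4 + 4\right)} = \frac{1}{\left(9 + H\right) 2 H + 8} = \frac{1}{2 H \left(9 + H\right) + 8} = \frac{1}{8 + 2 H \left(9 + H\right)}$)
$422 + F{\left(1 \right)} \left(\left(-8\right) \left(-8\right)\right) = 422 + \frac{1}{2 \left(4 + 1^{2} + 9 \cdot 1\right)} \left(\left(-8\right) \left(-8\right)\right) = 422 + \frac{1}{2 \left(4 + 1 + 9\right)} 64 = 422 + \frac{1}{2 \cdot 14} \cdot 64 = 422 + \frac{1}{2} \cdot \frac{1}{14} \cdot 64 = 422 + \frac{1}{28} \cdot 64 = 422 + \frac{16}{7} = \frac{2970}{7}$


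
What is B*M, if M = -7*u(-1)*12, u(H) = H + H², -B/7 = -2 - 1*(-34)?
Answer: 0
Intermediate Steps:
B = -224 (B = -7*(-2 - 1*(-34)) = -7*(-2 + 34) = -7*32 = -224)
M = 0 (M = -(-7)*(1 - 1)*12 = -(-7)*0*12 = -7*0*12 = 0*12 = 0)
B*M = -224*0 = 0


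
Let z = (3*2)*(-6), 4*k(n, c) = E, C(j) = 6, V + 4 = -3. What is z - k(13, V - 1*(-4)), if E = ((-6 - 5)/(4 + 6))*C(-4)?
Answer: -687/20 ≈ -34.350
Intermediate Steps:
V = -7 (V = -4 - 3 = -7)
E = -33/5 (E = ((-6 - 5)/(4 + 6))*6 = -11/10*6 = -33/5 ≈ -6.6000)
k(n, c) = -33/20 (k(n, c) = (¼)*(-33/5) = -33/20)
z = -36 (z = 6*(-6) = -36)
z - k(13, V - 1*(-4)) = -36 - 1*(-33/20) = -36 + 33/20 = -687/20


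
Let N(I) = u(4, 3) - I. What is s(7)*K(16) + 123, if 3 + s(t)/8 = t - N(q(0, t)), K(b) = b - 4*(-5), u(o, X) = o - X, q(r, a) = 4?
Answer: 2139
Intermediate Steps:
N(I) = 1 - I (N(I) = (4 - 1*3) - I = (4 - 3) - I = 1 - I)
K(b) = 20 + b (K(b) = b + 20 = 20 + b)
s(t) = 8*t (s(t) = -24 + 8*(t - (1 - 1*4)) = -24 + 8*(t - (1 - 4)) = -24 + 8*(t - 1*(-3)) = -24 + 8*(t + 3) = -24 + 8*(3 + t) = -24 + (24 + 8*t) = 8*t)
s(7)*K(16) + 123 = (8*7)*(20 + 16) + 123 = 56*36 + 123 = 2016 + 123 = 2139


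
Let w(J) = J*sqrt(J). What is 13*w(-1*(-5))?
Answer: 65*sqrt(5) ≈ 145.34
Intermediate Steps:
w(J) = J**(3/2)
13*w(-1*(-5)) = 13*(-1*(-5))**(3/2) = 13*5**(3/2) = 13*(5*sqrt(5)) = 65*sqrt(5)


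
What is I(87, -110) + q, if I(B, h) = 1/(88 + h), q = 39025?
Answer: 858549/22 ≈ 39025.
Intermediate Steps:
I(87, -110) + q = 1/(88 - 110) + 39025 = 1/(-22) + 39025 = -1/22 + 39025 = 858549/22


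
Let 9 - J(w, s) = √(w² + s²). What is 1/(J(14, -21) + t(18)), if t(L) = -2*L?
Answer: -27/92 + 7*√13/92 ≈ -0.019143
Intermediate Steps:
J(w, s) = 9 - √(s² + w²) (J(w, s) = 9 - √(w² + s²) = 9 - √(s² + w²))
1/(J(14, -21) + t(18)) = 1/((9 - √((-21)² + 14²)) - 2*18) = 1/((9 - √(441 + 196)) - 36) = 1/((9 - √637) - 36) = 1/((9 - 7*√13) - 36) = 1/(-27 - 7*√13)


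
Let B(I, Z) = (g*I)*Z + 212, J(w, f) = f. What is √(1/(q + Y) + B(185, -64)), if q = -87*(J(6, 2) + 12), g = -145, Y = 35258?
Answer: √497384722973310/17020 ≈ 1310.3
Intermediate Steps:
B(I, Z) = 212 - 145*I*Z (B(I, Z) = (-145*I)*Z + 212 = -145*I*Z + 212 = 212 - 145*I*Z)
q = -1218 (q = -87*(2 + 12) = -87*14 = -1218)
√(1/(q + Y) + B(185, -64)) = √(1/(-1218 + 35258) + (212 - 145*185*(-64))) = √(1/34040 + (212 + 1716800)) = √(1/34040 + 1717012) = √(58447088481/34040) = √497384722973310/17020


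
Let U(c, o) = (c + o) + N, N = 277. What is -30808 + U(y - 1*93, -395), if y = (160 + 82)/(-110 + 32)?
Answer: -1209862/39 ≈ -31022.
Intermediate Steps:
y = -121/39 (y = 242/(-78) = 242*(-1/78) = -121/39 ≈ -3.1026)
U(c, o) = 277 + c + o (U(c, o) = (c + o) + 277 = 277 + c + o)
-30808 + U(y - 1*93, -395) = -30808 + (277 + (-121/39 - 1*93) - 395) = -30808 + (277 + (-121/39 - 93) - 395) = -30808 + (277 - 3748/39 - 395) = -30808 - 8350/39 = -1209862/39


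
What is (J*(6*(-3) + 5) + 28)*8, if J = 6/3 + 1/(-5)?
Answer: 184/5 ≈ 36.800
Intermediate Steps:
J = 9/5 (J = 6*(⅓) + 1*(-⅕) = 2 - ⅕ = 9/5 ≈ 1.8000)
(J*(6*(-3) + 5) + 28)*8 = (9*(6*(-3) + 5)/5 + 28)*8 = (9*(-18 + 5)/5 + 28)*8 = ((9/5)*(-13) + 28)*8 = (-117/5 + 28)*8 = (23/5)*8 = 184/5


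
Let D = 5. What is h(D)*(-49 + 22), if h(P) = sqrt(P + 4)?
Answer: -81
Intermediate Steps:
h(P) = sqrt(4 + P)
h(D)*(-49 + 22) = sqrt(4 + 5)*(-49 + 22) = sqrt(9)*(-27) = 3*(-27) = -81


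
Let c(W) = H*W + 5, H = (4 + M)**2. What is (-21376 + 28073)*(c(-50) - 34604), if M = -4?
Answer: -231709503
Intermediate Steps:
H = 0 (H = (4 - 4)**2 = 0**2 = 0)
c(W) = 5 (c(W) = 0*W + 5 = 0 + 5 = 5)
(-21376 + 28073)*(c(-50) - 34604) = (-21376 + 28073)*(5 - 34604) = 6697*(-34599) = -231709503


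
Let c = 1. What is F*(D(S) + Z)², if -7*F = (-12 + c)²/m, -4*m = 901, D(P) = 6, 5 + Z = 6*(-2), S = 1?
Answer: 58564/6307 ≈ 9.2856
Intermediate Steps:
Z = -17 (Z = -5 + 6*(-2) = -5 - 12 = -17)
m = -901/4 (m = -¼*901 = -901/4 ≈ -225.25)
F = 484/6307 (F = -(-12 + 1)²/(7*(-901/4)) = -(-11)²*(-4)/(7*901) = -121*(-4)/(7*901) = -⅐*(-484/901) = 484/6307 ≈ 0.076740)
F*(D(S) + Z)² = 484*(6 - 17)²/6307 = (484/6307)*(-11)² = (484/6307)*121 = 58564/6307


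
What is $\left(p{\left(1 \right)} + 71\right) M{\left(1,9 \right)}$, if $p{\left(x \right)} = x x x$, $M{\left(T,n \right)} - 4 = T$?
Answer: $360$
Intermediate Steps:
$M{\left(T,n \right)} = 4 + T$
$p{\left(x \right)} = x^{3}$ ($p{\left(x \right)} = x^{2} x = x^{3}$)
$\left(p{\left(1 \right)} + 71\right) M{\left(1,9 \right)} = \left(1^{3} + 71\right) \left(4 + 1\right) = \left(1 + 71\right) 5 = 72 \cdot 5 = 360$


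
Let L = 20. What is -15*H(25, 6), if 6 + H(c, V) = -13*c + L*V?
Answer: 3165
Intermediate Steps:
H(c, V) = -6 - 13*c + 20*V (H(c, V) = -6 + (-13*c + 20*V) = -6 - 13*c + 20*V)
-15*H(25, 6) = -15*(-6 - 13*25 + 20*6) = -15*(-6 - 325 + 120) = -15*(-211) = 3165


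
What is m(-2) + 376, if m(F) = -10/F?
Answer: 381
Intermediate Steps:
m(-2) + 376 = -10/(-2) + 376 = -10*(-½) + 376 = 5 + 376 = 381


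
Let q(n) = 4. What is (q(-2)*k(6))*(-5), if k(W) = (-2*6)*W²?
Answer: 8640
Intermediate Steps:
k(W) = -12*W²
(q(-2)*k(6))*(-5) = (4*(-12*6²))*(-5) = (4*(-12*36))*(-5) = (4*(-432))*(-5) = -1728*(-5) = 8640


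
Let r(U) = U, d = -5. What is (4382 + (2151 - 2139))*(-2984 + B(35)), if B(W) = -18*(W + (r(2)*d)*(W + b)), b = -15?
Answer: -61516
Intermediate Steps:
B(W) = -2700 + 162*W (B(W) = -18*(W + (2*(-5))*(W - 15)) = -18*(W - 10*(-15 + W)) = -18*(W + (150 - 10*W)) = -18*(150 - 9*W) = -2700 + 162*W)
(4382 + (2151 - 2139))*(-2984 + B(35)) = (4382 + (2151 - 2139))*(-2984 + (-2700 + 162*35)) = (4382 + 12)*(-2984 + (-2700 + 5670)) = 4394*(-2984 + 2970) = 4394*(-14) = -61516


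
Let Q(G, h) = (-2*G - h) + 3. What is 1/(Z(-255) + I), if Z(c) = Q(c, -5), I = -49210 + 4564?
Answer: -1/44128 ≈ -2.2661e-5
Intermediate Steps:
I = -44646
Q(G, h) = 3 - h - 2*G (Q(G, h) = (-h - 2*G) + 3 = 3 - h - 2*G)
Z(c) = 8 - 2*c (Z(c) = 3 - 1*(-5) - 2*c = 3 + 5 - 2*c = 8 - 2*c)
1/(Z(-255) + I) = 1/((8 - 2*(-255)) - 44646) = 1/((8 + 510) - 44646) = 1/(518 - 44646) = 1/(-44128) = -1/44128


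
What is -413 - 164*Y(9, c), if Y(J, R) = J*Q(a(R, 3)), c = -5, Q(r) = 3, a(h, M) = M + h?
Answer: -4841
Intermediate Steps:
Y(J, R) = 3*J (Y(J, R) = J*3 = 3*J)
-413 - 164*Y(9, c) = -413 - 492*9 = -413 - 164*27 = -413 - 4428 = -4841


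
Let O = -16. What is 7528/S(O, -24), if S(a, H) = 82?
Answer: 3764/41 ≈ 91.805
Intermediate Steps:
7528/S(O, -24) = 7528/82 = 7528*(1/82) = 3764/41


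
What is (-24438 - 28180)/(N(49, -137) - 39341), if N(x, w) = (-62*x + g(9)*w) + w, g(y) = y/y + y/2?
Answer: 105236/86539 ≈ 1.2161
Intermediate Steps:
g(y) = 1 + y/2 (g(y) = 1 + y*(1/2) = 1 + y/2)
N(x, w) = -62*x + 13*w/2 (N(x, w) = (-62*x + (1 + (1/2)*9)*w) + w = (-62*x + (1 + 9/2)*w) + w = (-62*x + 11*w/2) + w = -62*x + 13*w/2)
(-24438 - 28180)/(N(49, -137) - 39341) = (-24438 - 28180)/((-62*49 + (13/2)*(-137)) - 39341) = -52618/((-3038 - 1781/2) - 39341) = -52618/(-7857/2 - 39341) = -52618/(-86539/2) = -52618*(-2/86539) = 105236/86539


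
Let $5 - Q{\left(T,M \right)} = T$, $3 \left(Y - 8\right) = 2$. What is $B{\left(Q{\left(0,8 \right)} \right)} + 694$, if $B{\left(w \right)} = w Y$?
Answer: $\frac{2212}{3} \approx 737.33$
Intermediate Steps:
$Y = \frac{26}{3}$ ($Y = 8 + \frac{1}{3} \cdot 2 = 8 + \frac{2}{3} = \frac{26}{3} \approx 8.6667$)
$Q{\left(T,M \right)} = 5 - T$
$B{\left(w \right)} = \frac{26 w}{3}$ ($B{\left(w \right)} = w \frac{26}{3} = \frac{26 w}{3}$)
$B{\left(Q{\left(0,8 \right)} \right)} + 694 = \frac{26 \left(5 - 0\right)}{3} + 694 = \frac{26 \left(5 + 0\right)}{3} + 694 = \frac{26}{3} \cdot 5 + 694 = \frac{130}{3} + 694 = \frac{2212}{3}$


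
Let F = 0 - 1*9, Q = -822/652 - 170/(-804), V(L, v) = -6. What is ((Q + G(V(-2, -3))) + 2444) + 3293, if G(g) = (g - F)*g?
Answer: 187337219/32763 ≈ 5718.0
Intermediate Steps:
Q = -34378/32763 (Q = -822*1/652 - 170*(-1/804) = -411/326 + 85/402 = -34378/32763 ≈ -1.0493)
F = -9 (F = 0 - 9 = -9)
G(g) = g*(9 + g) (G(g) = (g - 1*(-9))*g = (g + 9)*g = (9 + g)*g = g*(9 + g))
((Q + G(V(-2, -3))) + 2444) + 3293 = ((-34378/32763 - 6*(9 - 6)) + 2444) + 3293 = ((-34378/32763 - 6*3) + 2444) + 3293 = ((-34378/32763 - 18) + 2444) + 3293 = (-624112/32763 + 2444) + 3293 = 79448660/32763 + 3293 = 187337219/32763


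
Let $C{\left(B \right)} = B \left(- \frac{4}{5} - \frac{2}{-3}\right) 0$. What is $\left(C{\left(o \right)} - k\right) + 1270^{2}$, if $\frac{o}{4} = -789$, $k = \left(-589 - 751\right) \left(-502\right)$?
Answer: $940220$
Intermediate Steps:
$k = 672680$ ($k = \left(-1340\right) \left(-502\right) = 672680$)
$o = -3156$ ($o = 4 \left(-789\right) = -3156$)
$C{\left(B \right)} = 0$ ($C{\left(B \right)} = B \left(\left(-4\right) \frac{1}{5} - - \frac{2}{3}\right) 0 = B \left(- \frac{4}{5} + \frac{2}{3}\right) 0 = B \left(- \frac{2}{15}\right) 0 = - \frac{2 B}{15} \cdot 0 = 0$)
$\left(C{\left(o \right)} - k\right) + 1270^{2} = \left(0 - 672680\right) + 1270^{2} = \left(0 - 672680\right) + 1612900 = -672680 + 1612900 = 940220$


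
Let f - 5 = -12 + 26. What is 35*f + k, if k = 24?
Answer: 689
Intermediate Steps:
f = 19 (f = 5 + (-12 + 26) = 5 + 14 = 19)
35*f + k = 35*19 + 24 = 665 + 24 = 689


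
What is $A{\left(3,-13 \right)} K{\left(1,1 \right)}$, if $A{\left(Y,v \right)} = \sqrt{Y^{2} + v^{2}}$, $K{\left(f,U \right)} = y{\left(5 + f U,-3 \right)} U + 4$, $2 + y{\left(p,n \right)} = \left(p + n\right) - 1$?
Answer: $4 \sqrt{178} \approx 53.367$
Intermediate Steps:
$y{\left(p,n \right)} = -3 + n + p$ ($y{\left(p,n \right)} = -2 - \left(1 - n - p\right) = -2 + \left(-1 + n + p\right) = -3 + n + p$)
$K{\left(f,U \right)} = 4 + U \left(-1 + U f\right)$ ($K{\left(f,U \right)} = \left(-3 - 3 + \left(5 + f U\right)\right) U + 4 = \left(-3 - 3 + \left(5 + U f\right)\right) U + 4 = \left(-1 + U f\right) U + 4 = U \left(-1 + U f\right) + 4 = 4 + U \left(-1 + U f\right)$)
$A{\left(3,-13 \right)} K{\left(1,1 \right)} = \sqrt{3^{2} + \left(-13\right)^{2}} \left(4 + 1 \left(-1 + 1 \cdot 1\right)\right) = \sqrt{9 + 169} \left(4 + 1 \left(-1 + 1\right)\right) = \sqrt{178} \left(4 + 1 \cdot 0\right) = \sqrt{178} \left(4 + 0\right) = \sqrt{178} \cdot 4 = 4 \sqrt{178}$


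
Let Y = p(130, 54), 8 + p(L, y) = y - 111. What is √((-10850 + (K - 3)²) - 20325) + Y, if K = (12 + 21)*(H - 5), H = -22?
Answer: -65 + √768061 ≈ 811.39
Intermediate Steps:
K = -891 (K = (12 + 21)*(-22 - 5) = 33*(-27) = -891)
p(L, y) = -119 + y (p(L, y) = -8 + (y - 111) = -8 + (-111 + y) = -119 + y)
Y = -65 (Y = -119 + 54 = -65)
√((-10850 + (K - 3)²) - 20325) + Y = √((-10850 + (-891 - 3)²) - 20325) - 65 = √((-10850 + (-894)²) - 20325) - 65 = √((-10850 + 799236) - 20325) - 65 = √(788386 - 20325) - 65 = √768061 - 65 = -65 + √768061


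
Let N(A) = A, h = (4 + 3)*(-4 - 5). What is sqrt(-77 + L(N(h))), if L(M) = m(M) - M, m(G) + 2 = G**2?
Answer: sqrt(3953) ≈ 62.873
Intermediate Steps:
h = -63 (h = 7*(-9) = -63)
m(G) = -2 + G**2
L(M) = -2 + M**2 - M (L(M) = (-2 + M**2) - M = -2 + M**2 - M)
sqrt(-77 + L(N(h))) = sqrt(-77 + (-2 + (-63)**2 - 1*(-63))) = sqrt(-77 + (-2 + 3969 + 63)) = sqrt(-77 + 4030) = sqrt(3953)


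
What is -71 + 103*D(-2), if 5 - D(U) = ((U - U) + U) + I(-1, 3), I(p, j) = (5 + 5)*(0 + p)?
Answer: 1680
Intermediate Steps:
I(p, j) = 10*p
D(U) = 15 - U (D(U) = 5 - (((U - U) + U) + 10*(-1)) = 5 - ((0 + U) - 10) = 5 - (U - 10) = 5 - (-10 + U) = 5 + (10 - U) = 15 - U)
-71 + 103*D(-2) = -71 + 103*(15 - 1*(-2)) = -71 + 103*(15 + 2) = -71 + 103*17 = -71 + 1751 = 1680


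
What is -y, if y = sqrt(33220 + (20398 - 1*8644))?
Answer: -sqrt(44974) ≈ -212.07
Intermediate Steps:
y = sqrt(44974) (y = sqrt(33220 + (20398 - 8644)) = sqrt(33220 + 11754) = sqrt(44974) ≈ 212.07)
-y = -sqrt(44974)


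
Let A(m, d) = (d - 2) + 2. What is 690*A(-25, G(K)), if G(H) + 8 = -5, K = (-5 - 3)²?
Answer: -8970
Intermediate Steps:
K = 64 (K = (-8)² = 64)
G(H) = -13 (G(H) = -8 - 5 = -13)
A(m, d) = d (A(m, d) = (-2 + d) + 2 = d)
690*A(-25, G(K)) = 690*(-13) = -8970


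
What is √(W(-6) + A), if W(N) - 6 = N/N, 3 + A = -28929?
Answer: 5*I*√1157 ≈ 170.07*I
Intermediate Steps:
A = -28932 (A = -3 - 28929 = -28932)
W(N) = 7 (W(N) = 6 + N/N = 6 + 1 = 7)
√(W(-6) + A) = √(7 - 28932) = √(-28925) = 5*I*√1157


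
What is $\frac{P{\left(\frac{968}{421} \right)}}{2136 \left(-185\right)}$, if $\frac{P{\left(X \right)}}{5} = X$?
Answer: $- \frac{121}{4159059} \approx -2.9093 \cdot 10^{-5}$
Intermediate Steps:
$P{\left(X \right)} = 5 X$
$\frac{P{\left(\frac{968}{421} \right)}}{2136 \left(-185\right)} = \frac{5 \cdot \frac{968}{421}}{2136 \left(-185\right)} = \frac{5 \cdot 968 \cdot \frac{1}{421}}{-395160} = 5 \cdot \frac{968}{421} \left(- \frac{1}{395160}\right) = \frac{4840}{421} \left(- \frac{1}{395160}\right) = - \frac{121}{4159059}$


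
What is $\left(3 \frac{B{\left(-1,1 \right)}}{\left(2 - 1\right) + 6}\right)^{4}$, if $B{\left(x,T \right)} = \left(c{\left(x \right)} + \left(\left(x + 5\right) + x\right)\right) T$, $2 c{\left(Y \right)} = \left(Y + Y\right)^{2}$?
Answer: $\frac{50625}{2401} \approx 21.085$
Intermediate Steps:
$c{\left(Y \right)} = 2 Y^{2}$ ($c{\left(Y \right)} = \frac{\left(Y + Y\right)^{2}}{2} = \frac{\left(2 Y\right)^{2}}{2} = \frac{4 Y^{2}}{2} = 2 Y^{2}$)
$B{\left(x,T \right)} = T \left(5 + 2 x + 2 x^{2}\right)$ ($B{\left(x,T \right)} = \left(2 x^{2} + \left(\left(x + 5\right) + x\right)\right) T = \left(2 x^{2} + \left(\left(5 + x\right) + x\right)\right) T = \left(2 x^{2} + \left(5 + 2 x\right)\right) T = \left(5 + 2 x + 2 x^{2}\right) T = T \left(5 + 2 x + 2 x^{2}\right)$)
$\left(3 \frac{B{\left(-1,1 \right)}}{\left(2 - 1\right) + 6}\right)^{4} = \left(3 \frac{1 \left(5 + 2 \left(-1\right) + 2 \left(-1\right)^{2}\right)}{\left(2 - 1\right) + 6}\right)^{4} = \left(3 \frac{1 \left(5 - 2 + 2 \cdot 1\right)}{1 + 6}\right)^{4} = \left(3 \frac{1 \left(5 - 2 + 2\right)}{7}\right)^{4} = \left(3 \frac{1 \cdot 5}{7}\right)^{4} = \left(3 \cdot \frac{1}{7} \cdot 5\right)^{4} = \left(3 \cdot \frac{5}{7}\right)^{4} = \left(\frac{15}{7}\right)^{4} = \frac{50625}{2401}$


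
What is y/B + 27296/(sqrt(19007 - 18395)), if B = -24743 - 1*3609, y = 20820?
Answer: -5205/7088 + 13648*sqrt(17)/51 ≈ 1102.6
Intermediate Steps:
B = -28352 (B = -24743 - 3609 = -28352)
y/B + 27296/(sqrt(19007 - 18395)) = 20820/(-28352) + 27296/(sqrt(19007 - 18395)) = 20820*(-1/28352) + 27296/(sqrt(612)) = -5205/7088 + 27296/((6*sqrt(17))) = -5205/7088 + 27296*(sqrt(17)/102) = -5205/7088 + 13648*sqrt(17)/51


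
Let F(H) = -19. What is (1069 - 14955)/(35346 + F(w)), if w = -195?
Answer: -13886/35327 ≈ -0.39307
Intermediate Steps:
(1069 - 14955)/(35346 + F(w)) = (1069 - 14955)/(35346 - 19) = -13886/35327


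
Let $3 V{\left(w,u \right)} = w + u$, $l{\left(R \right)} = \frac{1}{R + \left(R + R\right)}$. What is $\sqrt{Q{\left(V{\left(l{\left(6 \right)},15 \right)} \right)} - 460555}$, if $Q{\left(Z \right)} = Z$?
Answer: $\frac{i \sqrt{149218194}}{18} \approx 678.64 i$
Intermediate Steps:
$l{\left(R \right)} = \frac{1}{3 R}$ ($l{\left(R \right)} = \frac{1}{R + 2 R} = \frac{1}{3 R}$)
$V{\left(w,u \right)} = \frac{u}{3} + \frac{w}{3}$ ($V{\left(w,u \right)} = \frac{w + u}{3} = \frac{u + w}{3} = \frac{u}{3} + \frac{w}{3}$)
$\sqrt{Q{\left(V{\left(l{\left(6 \right)},15 \right)} \right)} - 460555} = \sqrt{\left(\frac{1}{3} \cdot 15 + \frac{\frac{1}{3} \cdot \frac{1}{6}}{3}\right) - 460555} = \sqrt{\left(5 + \frac{\frac{1}{3} \cdot \frac{1}{6}}{3}\right) - 460555} = \sqrt{\left(5 + \frac{1}{3} \cdot \frac{1}{18}\right) - 460555} = \sqrt{\left(5 + \frac{1}{54}\right) - 460555} = \sqrt{\frac{271}{54} - 460555} = \sqrt{- \frac{24869699}{54}} = \frac{i \sqrt{149218194}}{18}$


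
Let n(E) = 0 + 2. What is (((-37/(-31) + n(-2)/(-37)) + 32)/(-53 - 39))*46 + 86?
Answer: 159273/2294 ≈ 69.430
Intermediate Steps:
n(E) = 2
(((-37/(-31) + n(-2)/(-37)) + 32)/(-53 - 39))*46 + 86 = (((-37/(-31) + 2/(-37)) + 32)/(-53 - 39))*46 + 86 = (((-37*(-1/31) + 2*(-1/37)) + 32)/(-92))*46 + 86 = (((37/31 - 2/37) + 32)*(-1/92))*46 + 86 = ((1307/1147 + 32)*(-1/92))*46 + 86 = ((38011/1147)*(-1/92))*46 + 86 = -38011/105524*46 + 86 = -38011/2294 + 86 = 159273/2294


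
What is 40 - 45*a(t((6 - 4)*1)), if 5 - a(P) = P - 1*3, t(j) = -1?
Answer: -365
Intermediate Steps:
a(P) = 8 - P (a(P) = 5 - (P - 1*3) = 5 - (P - 3) = 5 - (-3 + P) = 5 + (3 - P) = 8 - P)
40 - 45*a(t((6 - 4)*1)) = 40 - 45*(8 - 1*(-1)) = 40 - 45*(8 + 1) = 40 - 45*9 = 40 - 405 = -365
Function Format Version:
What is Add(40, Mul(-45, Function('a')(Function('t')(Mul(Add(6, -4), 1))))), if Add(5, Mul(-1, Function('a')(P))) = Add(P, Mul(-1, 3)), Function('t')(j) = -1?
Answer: -365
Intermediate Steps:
Function('a')(P) = Add(8, Mul(-1, P)) (Function('a')(P) = Add(5, Mul(-1, Add(P, Mul(-1, 3)))) = Add(5, Mul(-1, Add(P, -3))) = Add(5, Mul(-1, Add(-3, P))) = Add(5, Add(3, Mul(-1, P))) = Add(8, Mul(-1, P)))
Add(40, Mul(-45, Function('a')(Function('t')(Mul(Add(6, -4), 1))))) = Add(40, Mul(-45, Add(8, Mul(-1, -1)))) = Add(40, Mul(-45, Add(8, 1))) = Add(40, Mul(-45, 9)) = Add(40, -405) = -365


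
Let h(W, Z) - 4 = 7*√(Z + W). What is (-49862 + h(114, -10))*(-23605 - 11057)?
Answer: 1728177996 - 485268*√26 ≈ 1.7257e+9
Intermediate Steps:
h(W, Z) = 4 + 7*√(W + Z) (h(W, Z) = 4 + 7*√(Z + W) = 4 + 7*√(W + Z))
(-49862 + h(114, -10))*(-23605 - 11057) = (-49862 + (4 + 7*√(114 - 10)))*(-23605 - 11057) = (-49862 + (4 + 7*√104))*(-34662) = (-49862 + (4 + 7*(2*√26)))*(-34662) = (-49862 + (4 + 14*√26))*(-34662) = (-49858 + 14*√26)*(-34662) = 1728177996 - 485268*√26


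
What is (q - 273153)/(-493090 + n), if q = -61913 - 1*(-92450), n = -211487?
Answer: 80872/234859 ≈ 0.34434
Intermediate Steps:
q = 30537 (q = -61913 + 92450 = 30537)
(q - 273153)/(-493090 + n) = (30537 - 273153)/(-493090 - 211487) = -242616/(-704577) = -242616*(-1/704577) = 80872/234859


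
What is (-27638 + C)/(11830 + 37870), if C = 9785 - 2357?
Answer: -2021/4970 ≈ -0.40664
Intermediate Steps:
C = 7428
(-27638 + C)/(11830 + 37870) = (-27638 + 7428)/(11830 + 37870) = -20210/49700 = -20210*1/49700 = -2021/4970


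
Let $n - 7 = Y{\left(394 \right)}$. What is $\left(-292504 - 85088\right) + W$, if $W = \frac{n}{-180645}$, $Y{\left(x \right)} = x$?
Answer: $- \frac{68210107241}{180645} \approx -3.7759 \cdot 10^{5}$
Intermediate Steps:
$n = 401$ ($n = 7 + 394 = 401$)
$W = - \frac{401}{180645}$ ($W = \frac{401}{-180645} = 401 \left(- \frac{1}{180645}\right) = - \frac{401}{180645} \approx -0.0022198$)
$\left(-292504 - 85088\right) + W = \left(-292504 - 85088\right) - \frac{401}{180645} = -377592 - \frac{401}{180645} = - \frac{68210107241}{180645}$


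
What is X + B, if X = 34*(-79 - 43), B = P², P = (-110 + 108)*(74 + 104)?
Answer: 122588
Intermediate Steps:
P = -356 (P = -2*178 = -356)
B = 126736 (B = (-356)² = 126736)
X = -4148 (X = 34*(-122) = -4148)
X + B = -4148 + 126736 = 122588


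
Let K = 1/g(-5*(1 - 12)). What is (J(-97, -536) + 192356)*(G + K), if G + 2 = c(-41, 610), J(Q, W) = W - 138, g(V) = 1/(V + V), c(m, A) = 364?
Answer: 90473904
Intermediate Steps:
g(V) = 1/(2*V)
J(Q, W) = -138 + W
K = 110 (K = 1/(1/(2*((-5*(1 - 12))))) = 1/(1/(2*((-5*(-11))))) = 1/((½)/55) = 1/((½)*(1/55)) = 1/(1/110) = 110)
G = 362 (G = -2 + 364 = 362)
(J(-97, -536) + 192356)*(G + K) = ((-138 - 536) + 192356)*(362 + 110) = (-674 + 192356)*472 = 191682*472 = 90473904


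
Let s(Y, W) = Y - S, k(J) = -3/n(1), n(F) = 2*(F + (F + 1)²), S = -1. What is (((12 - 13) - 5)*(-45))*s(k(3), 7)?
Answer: 189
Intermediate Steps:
n(F) = 2*F + 2*(1 + F)² (n(F) = 2*(F + (1 + F)²) = 2*F + 2*(1 + F)²)
k(J) = -3/10 (k(J) = -3/(2*1 + 2*(1 + 1)²) = -3/(2 + 2*2²) = -3/(2 + 2*4) = -3/(2 + 8) = -3/10)
s(Y, W) = 1 + Y (s(Y, W) = Y - 1*(-1) = Y + 1 = 1 + Y)
(((12 - 13) - 5)*(-45))*s(k(3), 7) = (((12 - 13) - 5)*(-45))*(1 - 3/10) = ((-1 - 5)*(-45))*(7/10) = -6*(-45)*(7/10) = 270*(7/10) = 189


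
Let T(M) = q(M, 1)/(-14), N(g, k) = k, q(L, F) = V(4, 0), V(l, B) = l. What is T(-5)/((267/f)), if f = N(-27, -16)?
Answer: 32/1869 ≈ 0.017121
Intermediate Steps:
q(L, F) = 4
f = -16
T(M) = -2/7 (T(M) = 4/(-14) = 4*(-1/14) = -2/7)
T(-5)/((267/f)) = -2/(7*(267/(-16))) = -2/(7*(267*(-1/16))) = -2/(7*(-267/16)) = -2/7*(-16/267) = 32/1869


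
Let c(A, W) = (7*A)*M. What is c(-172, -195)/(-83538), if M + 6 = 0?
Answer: -172/1989 ≈ -0.086476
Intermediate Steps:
M = -6 (M = -6 + 0 = -6)
c(A, W) = -42*A (c(A, W) = (7*A)*(-6) = -42*A)
c(-172, -195)/(-83538) = -42*(-172)/(-83538) = 7224*(-1/83538) = -172/1989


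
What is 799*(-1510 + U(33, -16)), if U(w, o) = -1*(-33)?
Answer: -1180123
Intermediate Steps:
U(w, o) = 33
799*(-1510 + U(33, -16)) = 799*(-1510 + 33) = 799*(-1477) = -1180123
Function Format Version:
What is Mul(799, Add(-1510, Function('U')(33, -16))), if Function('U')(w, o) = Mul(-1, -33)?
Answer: -1180123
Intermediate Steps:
Function('U')(w, o) = 33
Mul(799, Add(-1510, Function('U')(33, -16))) = Mul(799, Add(-1510, 33)) = Mul(799, -1477) = -1180123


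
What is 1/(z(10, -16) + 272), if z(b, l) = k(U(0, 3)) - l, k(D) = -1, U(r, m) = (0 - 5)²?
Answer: 1/287 ≈ 0.0034843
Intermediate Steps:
U(r, m) = 25 (U(r, m) = (-5)² = 25)
z(b, l) = -1 - l
1/(z(10, -16) + 272) = 1/((-1 - 1*(-16)) + 272) = 1/((-1 + 16) + 272) = 1/(15 + 272) = 1/287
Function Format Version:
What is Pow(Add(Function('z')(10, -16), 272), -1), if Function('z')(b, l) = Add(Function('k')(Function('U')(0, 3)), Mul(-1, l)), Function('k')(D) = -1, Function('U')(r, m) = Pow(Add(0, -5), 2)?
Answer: Rational(1, 287) ≈ 0.0034843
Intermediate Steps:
Function('U')(r, m) = 25 (Function('U')(r, m) = Pow(-5, 2) = 25)
Function('z')(b, l) = Add(-1, Mul(-1, l))
Pow(Add(Function('z')(10, -16), 272), -1) = Pow(Add(Add(-1, Mul(-1, -16)), 272), -1) = Pow(Add(Add(-1, 16), 272), -1) = Pow(Add(15, 272), -1) = Pow(287, -1) = Rational(1, 287)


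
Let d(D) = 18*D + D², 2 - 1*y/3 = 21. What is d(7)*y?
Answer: -9975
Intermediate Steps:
y = -57 (y = 6 - 3*21 = 6 - 63 = -57)
d(D) = D² + 18*D
d(7)*y = (7*(18 + 7))*(-57) = (7*25)*(-57) = 175*(-57) = -9975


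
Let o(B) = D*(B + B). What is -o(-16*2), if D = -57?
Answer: -3648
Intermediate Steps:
o(B) = -114*B (o(B) = -57*(B + B) = -114*B)
-o(-16*2) = -(-114)*(-16*2) = -(-114)*(-32) = -1*3648 = -3648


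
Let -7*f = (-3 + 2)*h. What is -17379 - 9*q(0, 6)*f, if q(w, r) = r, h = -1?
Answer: -121599/7 ≈ -17371.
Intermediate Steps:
f = -⅐ (f = -(-3 + 2)*(-1)/7 = -(-1)*(-1)/7 = -⅐*1 = -⅐ ≈ -0.14286)
-17379 - 9*q(0, 6)*f = -17379 - 9*6*(-1)/7 = -17379 - 54*(-1)/7 = -17379 - 1*(-54/7) = -17379 + 54/7 = -121599/7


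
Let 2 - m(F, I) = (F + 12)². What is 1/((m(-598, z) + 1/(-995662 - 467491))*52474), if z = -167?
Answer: -1463153/26364929580364142 ≈ -5.5496e-11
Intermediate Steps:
m(F, I) = 2 - (12 + F)² (m(F, I) = 2 - (F + 12)² = 2 - (12 + F)²)
1/((m(-598, z) + 1/(-995662 - 467491))*52474) = 1/(((2 - (12 - 598)²) + 1/(-995662 - 467491))*52474) = (1/52474)/((2 - 1*(-586)²) + 1/(-1463153)) = (1/52474)/((2 - 1*343396) - 1/1463153) = (1/52474)/((2 - 343396) - 1/1463153) = (1/52474)/(-343394 - 1/1463153) = (1/52474)/(-502437961283/1463153) = -1463153/502437961283*1/52474 = -1463153/26364929580364142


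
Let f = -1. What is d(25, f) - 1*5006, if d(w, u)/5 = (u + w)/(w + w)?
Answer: -25018/5 ≈ -5003.6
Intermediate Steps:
d(w, u) = 5*(u + w)/(2*w) (d(w, u) = 5*((u + w)/(w + w)) = 5*((u + w)/((2*w))) = 5*((u + w)*(1/(2*w))) = 5*((u + w)/(2*w)) = 5*(u + w)/(2*w))
d(25, f) - 1*5006 = (5/2)*(-1 + 25)/25 - 1*5006 = (5/2)*(1/25)*24 - 5006 = 12/5 - 5006 = -25018/5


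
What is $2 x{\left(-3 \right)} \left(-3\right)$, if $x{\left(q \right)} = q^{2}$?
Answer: $-54$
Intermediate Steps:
$2 x{\left(-3 \right)} \left(-3\right) = 2 \left(-3\right)^{2} \left(-3\right) = 2 \cdot 9 \left(-3\right) = 18 \left(-3\right) = -54$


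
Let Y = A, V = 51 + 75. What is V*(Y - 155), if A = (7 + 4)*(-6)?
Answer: -27846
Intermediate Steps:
V = 126
A = -66 (A = 11*(-6) = -66)
Y = -66
V*(Y - 155) = 126*(-66 - 155) = 126*(-221) = -27846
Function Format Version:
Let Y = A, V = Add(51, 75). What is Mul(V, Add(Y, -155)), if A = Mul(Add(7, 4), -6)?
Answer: -27846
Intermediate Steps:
V = 126
A = -66 (A = Mul(11, -6) = -66)
Y = -66
Mul(V, Add(Y, -155)) = Mul(126, Add(-66, -155)) = Mul(126, -221) = -27846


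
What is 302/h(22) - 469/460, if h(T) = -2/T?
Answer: -1528589/460 ≈ -3323.0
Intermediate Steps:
302/h(22) - 469/460 = 302/((-2/22)) - 469/460 = 302/((-2*1/22)) - 469*1/460 = 302/(-1/11) - 469/460 = 302*(-11) - 469/460 = -3322 - 469/460 = -1528589/460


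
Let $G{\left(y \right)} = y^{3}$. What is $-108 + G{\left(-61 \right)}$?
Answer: $-227089$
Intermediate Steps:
$-108 + G{\left(-61 \right)} = -108 + \left(-61\right)^{3} = -108 - 226981 = -227089$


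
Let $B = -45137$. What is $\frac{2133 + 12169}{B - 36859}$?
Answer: $- \frac{7151}{40998} \approx -0.17442$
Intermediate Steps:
$\frac{2133 + 12169}{B - 36859} = \frac{2133 + 12169}{-45137 - 36859} = \frac{14302}{-81996} = 14302 \left(- \frac{1}{81996}\right) = - \frac{7151}{40998}$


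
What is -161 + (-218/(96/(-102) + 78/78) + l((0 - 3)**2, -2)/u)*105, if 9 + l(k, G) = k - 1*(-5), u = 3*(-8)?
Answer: -3114503/8 ≈ -3.8931e+5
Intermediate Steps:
u = -24
l(k, G) = -4 + k (l(k, G) = -9 + (k - 1*(-5)) = -9 + (k + 5) = -9 + (5 + k) = -4 + k)
-161 + (-218/(96/(-102) + 78/78) + l((0 - 3)**2, -2)/u)*105 = -161 + (-218/(96/(-102) + 78/78) + (-4 + (0 - 3)**2)/(-24))*105 = -161 + (-218/(96*(-1/102) + 78*(1/78)) + (-4 + (-3)**2)*(-1/24))*105 = -161 + (-218/(-16/17 + 1) + (-4 + 9)*(-1/24))*105 = -161 + (-218/1/17 + 5*(-1/24))*105 = -161 + (-218*17 - 5/24)*105 = -161 + (-3706 - 5/24)*105 = -161 - 88949/24*105 = -161 - 3113215/8 = -3114503/8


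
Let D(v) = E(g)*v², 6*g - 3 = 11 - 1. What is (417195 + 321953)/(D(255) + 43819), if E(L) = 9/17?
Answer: 184787/19561 ≈ 9.4467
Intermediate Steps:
g = 13/6 (g = ½ + (11 - 1)/6 = ½ + (⅙)*10 = ½ + 5/3 = 13/6 ≈ 2.1667)
E(L) = 9/17 (E(L) = 9*(1/17) = 9/17)
D(v) = 9*v²/17
(417195 + 321953)/(D(255) + 43819) = (417195 + 321953)/((9/17)*255² + 43819) = 739148/((9/17)*65025 + 43819) = 739148/(34425 + 43819) = 739148/78244 = 739148*(1/78244) = 184787/19561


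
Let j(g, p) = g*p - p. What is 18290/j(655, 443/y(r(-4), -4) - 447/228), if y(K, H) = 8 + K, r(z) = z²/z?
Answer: 173755/675909 ≈ 0.25707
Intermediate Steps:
r(z) = z
j(g, p) = -p + g*p
18290/j(655, 443/y(r(-4), -4) - 447/228) = 18290/(((443/(8 - 4) - 447/228)*(-1 + 655))) = 18290/(((443/4 - 447*1/228)*654)) = 18290/(((443*(¼) - 149/76)*654)) = 18290/(((443/4 - 149/76)*654)) = 18290/(((2067/19)*654)) = 18290/(1351818/19) = 18290*(19/1351818) = 173755/675909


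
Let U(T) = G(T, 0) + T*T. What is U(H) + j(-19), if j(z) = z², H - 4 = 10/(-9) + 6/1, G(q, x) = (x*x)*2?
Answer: 35641/81 ≈ 440.01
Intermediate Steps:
G(q, x) = 2*x² (G(q, x) = x²*2 = 2*x²)
H = 80/9 (H = 4 + (10/(-9) + 6/1) = 4 + (10*(-⅑) + 6*1) = 4 + (-10/9 + 6) = 4 + 44/9 = 80/9 ≈ 8.8889)
U(T) = T² (U(T) = 2*0² + T*T = 2*0 + T² = 0 + T² = T²)
U(H) + j(-19) = (80/9)² + (-19)² = 6400/81 + 361 = 35641/81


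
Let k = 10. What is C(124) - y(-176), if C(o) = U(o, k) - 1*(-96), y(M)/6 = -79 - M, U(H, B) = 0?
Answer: -486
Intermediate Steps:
y(M) = -474 - 6*M (y(M) = 6*(-79 - M) = -474 - 6*M)
C(o) = 96 (C(o) = 0 - 1*(-96) = 0 + 96 = 96)
C(124) - y(-176) = 96 - (-474 - 6*(-176)) = 96 - (-474 + 1056) = 96 - 1*582 = 96 - 582 = -486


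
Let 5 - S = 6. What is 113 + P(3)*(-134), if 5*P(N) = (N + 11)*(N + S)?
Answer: -3187/5 ≈ -637.40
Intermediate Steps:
S = -1 (S = 5 - 1*6 = 5 - 6 = -1)
P(N) = (-1 + N)*(11 + N)/5 (P(N) = ((N + 11)*(N - 1))/5 = ((11 + N)*(-1 + N))/5 = ((-1 + N)*(11 + N))/5 = (-1 + N)*(11 + N)/5)
113 + P(3)*(-134) = 113 + (-11/5 + 2*3 + (1/5)*3**2)*(-134) = 113 + (-11/5 + 6 + (1/5)*9)*(-134) = 113 + (-11/5 + 6 + 9/5)*(-134) = 113 + (28/5)*(-134) = 113 - 3752/5 = -3187/5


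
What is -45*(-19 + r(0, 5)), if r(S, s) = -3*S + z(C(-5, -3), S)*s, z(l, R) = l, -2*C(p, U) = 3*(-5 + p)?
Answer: -2520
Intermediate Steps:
C(p, U) = 15/2 - 3*p/2 (C(p, U) = -3*(-5 + p)/2 = -(-15 + 3*p)/2 = 15/2 - 3*p/2)
r(S, s) = -3*S + 15*s (r(S, s) = -3*S + (15/2 - 3/2*(-5))*s = -3*S + (15/2 + 15/2)*s = -3*S + 15*s)
-45*(-19 + r(0, 5)) = -45*(-19 + (-3*0 + 15*5)) = -45*(-19 + (0 + 75)) = -45*(-19 + 75) = -45*56 = -2520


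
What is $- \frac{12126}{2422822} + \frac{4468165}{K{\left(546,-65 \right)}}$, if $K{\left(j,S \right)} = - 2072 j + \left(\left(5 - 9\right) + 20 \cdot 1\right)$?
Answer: $- \frac{5419643278463}{1370464418656} \approx -3.9546$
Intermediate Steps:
$K{\left(j,S \right)} = 16 - 2072 j$ ($K{\left(j,S \right)} = - 2072 j + \left(-4 + 20\right) = - 2072 j + 16 = 16 - 2072 j$)
$- \frac{12126}{2422822} + \frac{4468165}{K{\left(546,-65 \right)}} = - \frac{12126}{2422822} + \frac{4468165}{16 - 1131312} = \left(-12126\right) \frac{1}{2422822} + \frac{4468165}{16 - 1131312} = - \frac{6063}{1211411} + \frac{4468165}{-1131296} = - \frac{6063}{1211411} + 4468165 \left(- \frac{1}{1131296}\right) = - \frac{6063}{1211411} - \frac{4468165}{1131296} = - \frac{5419643278463}{1370464418656}$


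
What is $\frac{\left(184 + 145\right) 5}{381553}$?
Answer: $\frac{1645}{381553} \approx 0.0043113$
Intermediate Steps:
$\frac{\left(184 + 145\right) 5}{381553} = 329 \cdot 5 \cdot \frac{1}{381553} = 1645 \cdot \frac{1}{381553} = \frac{1645}{381553}$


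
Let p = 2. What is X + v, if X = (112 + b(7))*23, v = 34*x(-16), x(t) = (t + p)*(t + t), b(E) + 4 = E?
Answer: 17877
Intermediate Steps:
b(E) = -4 + E
x(t) = 2*t*(2 + t) (x(t) = (t + 2)*(t + t) = (2 + t)*(2*t) = 2*t*(2 + t))
v = 15232 (v = 34*(2*(-16)*(2 - 16)) = 34*(2*(-16)*(-14)) = 34*448 = 15232)
X = 2645 (X = (112 + (-4 + 7))*23 = (112 + 3)*23 = 115*23 = 2645)
X + v = 2645 + 15232 = 17877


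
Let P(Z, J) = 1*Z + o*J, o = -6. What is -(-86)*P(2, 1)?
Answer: -344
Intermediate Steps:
P(Z, J) = Z - 6*J (P(Z, J) = 1*Z - 6*J = Z - 6*J)
-(-86)*P(2, 1) = -(-86)*(2 - 6*1) = -(-86)*(2 - 6) = -(-86)*(-4) = -1*344 = -344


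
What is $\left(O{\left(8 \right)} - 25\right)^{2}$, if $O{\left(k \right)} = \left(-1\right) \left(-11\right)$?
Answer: $196$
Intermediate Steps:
$O{\left(k \right)} = 11$
$\left(O{\left(8 \right)} - 25\right)^{2} = \left(11 - 25\right)^{2} = \left(-14\right)^{2} = 196$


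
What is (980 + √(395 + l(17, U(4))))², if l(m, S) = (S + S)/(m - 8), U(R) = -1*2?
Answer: (2940 + √3551)²/9 ≈ 9.9973e+5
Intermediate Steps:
U(R) = -2
l(m, S) = 2*S/(-8 + m) (l(m, S) = (2*S)/(-8 + m) = 2*S/(-8 + m))
(980 + √(395 + l(17, U(4))))² = (980 + √(395 + 2*(-2)/(-8 + 17)))² = (980 + √(395 + 2*(-2)/9))² = (980 + √(395 + 2*(-2)*(⅑)))² = (980 + √(395 - 4/9))² = (980 + √(3551/9))² = (980 + √3551/3)²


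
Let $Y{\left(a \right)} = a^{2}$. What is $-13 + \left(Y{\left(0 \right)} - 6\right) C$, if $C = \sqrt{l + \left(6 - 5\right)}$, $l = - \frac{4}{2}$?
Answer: $-13 - 6 i \approx -13.0 - 6.0 i$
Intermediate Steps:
$l = -2$ ($l = \left(-4\right) \frac{1}{2} = -2$)
$C = i$ ($C = \sqrt{-2 + \left(6 - 5\right)} = \sqrt{-2 + 1} = \sqrt{-1} = i \approx 1.0 i$)
$-13 + \left(Y{\left(0 \right)} - 6\right) C = -13 + \left(0^{2} - 6\right) i = -13 + \left(0 - 6\right) i = -13 - 6 i$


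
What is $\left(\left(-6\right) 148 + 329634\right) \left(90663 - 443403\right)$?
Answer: $-115961864040$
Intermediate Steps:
$\left(\left(-6\right) 148 + 329634\right) \left(90663 - 443403\right) = \left(-888 + 329634\right) \left(-352740\right) = 328746 \left(-352740\right) = -115961864040$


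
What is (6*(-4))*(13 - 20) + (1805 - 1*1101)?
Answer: 872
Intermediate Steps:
(6*(-4))*(13 - 20) + (1805 - 1*1101) = -24*(-7) + (1805 - 1101) = 168 + 704 = 872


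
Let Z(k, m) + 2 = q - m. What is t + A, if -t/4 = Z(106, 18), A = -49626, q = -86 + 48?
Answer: -49394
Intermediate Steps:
q = -38
Z(k, m) = -40 - m (Z(k, m) = -2 + (-38 - m) = -40 - m)
t = 232 (t = -4*(-40 - 1*18) = -4*(-40 - 18) = -4*(-58) = 232)
t + A = 232 - 49626 = -49394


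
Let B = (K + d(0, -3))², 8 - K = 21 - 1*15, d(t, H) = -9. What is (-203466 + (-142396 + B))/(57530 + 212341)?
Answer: -115271/89957 ≈ -1.2814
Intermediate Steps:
K = 2 (K = 8 - (21 - 1*15) = 8 - (21 - 15) = 8 - 1*6 = 8 - 6 = 2)
B = 49 (B = (2 - 9)² = (-7)² = 49)
(-203466 + (-142396 + B))/(57530 + 212341) = (-203466 + (-142396 + 49))/(57530 + 212341) = (-203466 - 142347)/269871 = -345813*1/269871 = -115271/89957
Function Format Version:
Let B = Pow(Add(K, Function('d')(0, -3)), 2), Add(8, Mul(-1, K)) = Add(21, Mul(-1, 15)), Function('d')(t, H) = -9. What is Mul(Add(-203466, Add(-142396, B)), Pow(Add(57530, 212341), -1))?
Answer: Rational(-115271, 89957) ≈ -1.2814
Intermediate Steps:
K = 2 (K = Add(8, Mul(-1, Add(21, Mul(-1, 15)))) = Add(8, Mul(-1, Add(21, -15))) = Add(8, Mul(-1, 6)) = Add(8, -6) = 2)
B = 49 (B = Pow(Add(2, -9), 2) = Pow(-7, 2) = 49)
Mul(Add(-203466, Add(-142396, B)), Pow(Add(57530, 212341), -1)) = Mul(Add(-203466, Add(-142396, 49)), Pow(Add(57530, 212341), -1)) = Mul(Add(-203466, -142347), Pow(269871, -1)) = Mul(-345813, Rational(1, 269871)) = Rational(-115271, 89957)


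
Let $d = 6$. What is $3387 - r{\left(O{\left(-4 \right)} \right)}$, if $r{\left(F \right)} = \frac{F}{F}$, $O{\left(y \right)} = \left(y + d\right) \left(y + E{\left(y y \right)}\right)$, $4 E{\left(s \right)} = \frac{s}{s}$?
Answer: $3386$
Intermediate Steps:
$E{\left(s \right)} = \frac{1}{4}$ ($E{\left(s \right)} = \frac{s \frac{1}{s}}{4} = \frac{1}{4} \cdot 1 = \frac{1}{4}$)
$O{\left(y \right)} = \left(6 + y\right) \left(\frac{1}{4} + y\right)$ ($O{\left(y \right)} = \left(y + 6\right) \left(y + \frac{1}{4}\right) = \left(6 + y\right) \left(\frac{1}{4} + y\right)$)
$r{\left(F \right)} = 1$
$3387 - r{\left(O{\left(-4 \right)} \right)} = 3387 - 1 = 3386$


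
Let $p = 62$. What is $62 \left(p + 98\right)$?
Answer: $9920$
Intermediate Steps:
$62 \left(p + 98\right) = 62 \left(62 + 98\right) = 62 \cdot 160 = 9920$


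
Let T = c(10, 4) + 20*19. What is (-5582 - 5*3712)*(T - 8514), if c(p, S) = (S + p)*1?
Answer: 196033040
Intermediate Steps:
c(p, S) = S + p
T = 394 (T = (4 + 10) + 20*19 = 14 + 380 = 394)
(-5582 - 5*3712)*(T - 8514) = (-5582 - 5*3712)*(394 - 8514) = (-5582 - 18560)*(-8120) = -24142*(-8120) = 196033040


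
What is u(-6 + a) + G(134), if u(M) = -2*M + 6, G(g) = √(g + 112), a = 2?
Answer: 14 + √246 ≈ 29.684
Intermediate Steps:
G(g) = √(112 + g)
u(M) = 6 - 2*M
u(-6 + a) + G(134) = (6 - 2*(-6 + 2)) + √(112 + 134) = (6 - 2*(-4)) + √246 = (6 + 8) + √246 = 14 + √246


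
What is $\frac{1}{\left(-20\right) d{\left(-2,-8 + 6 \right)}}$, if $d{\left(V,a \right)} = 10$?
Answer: $- \frac{1}{200} \approx -0.005$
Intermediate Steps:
$\frac{1}{\left(-20\right) d{\left(-2,-8 + 6 \right)}} = \frac{1}{\left(-20\right) 10} = \frac{1}{-200} = - \frac{1}{200}$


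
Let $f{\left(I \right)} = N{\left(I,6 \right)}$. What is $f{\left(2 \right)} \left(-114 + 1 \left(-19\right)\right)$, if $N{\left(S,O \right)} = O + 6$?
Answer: $-1596$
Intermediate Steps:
$N{\left(S,O \right)} = 6 + O$
$f{\left(I \right)} = 12$ ($f{\left(I \right)} = 6 + 6 = 12$)
$f{\left(2 \right)} \left(-114 + 1 \left(-19\right)\right) = 12 \left(-114 + 1 \left(-19\right)\right) = 12 \left(-114 - 19\right) = 12 \left(-133\right) = -1596$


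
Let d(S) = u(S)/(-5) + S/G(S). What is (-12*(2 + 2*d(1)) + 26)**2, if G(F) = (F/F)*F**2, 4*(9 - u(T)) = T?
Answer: 400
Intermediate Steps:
u(T) = 9 - T/4
G(F) = F**2 (G(F) = 1*F**2 = F**2)
d(S) = -9/5 + 1/S + S/20 (d(S) = (9 - S/4)/(-5) + S/(S**2) = (9 - S/4)*(-1/5) + S/S**2 = (-9/5 + S/20) + 1/S = -9/5 + 1/S + S/20)
(-12*(2 + 2*d(1)) + 26)**2 = (-12*(2 + 2*((1/20)*(20 + 1*(-36 + 1))/1)) + 26)**2 = (-12*(2 + 2*((1/20)*1*(20 + 1*(-35)))) + 26)**2 = (-12*(2 + 2*((1/20)*1*(20 - 35))) + 26)**2 = (-12*(2 + 2*((1/20)*1*(-15))) + 26)**2 = (-12*(2 + 2*(-3/4)) + 26)**2 = (-12*(2 - 3/2) + 26)**2 = (-12*1/2 + 26)**2 = (-6 + 26)**2 = 20**2 = 400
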